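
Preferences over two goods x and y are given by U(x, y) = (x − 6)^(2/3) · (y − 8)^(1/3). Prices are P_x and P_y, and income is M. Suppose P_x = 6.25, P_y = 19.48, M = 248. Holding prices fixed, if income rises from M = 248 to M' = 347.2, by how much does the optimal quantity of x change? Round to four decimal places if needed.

Discretionary income = 248 − 6·6.25 − 8·19.48 = 54.66; x* = 6 + 2/3·54.66/6.25 = 11.8304.
At M' = 347.2: x* = 22.4117. Change: 22.4117 − 11.8304 = 10.5813.

Δx* = 10.5813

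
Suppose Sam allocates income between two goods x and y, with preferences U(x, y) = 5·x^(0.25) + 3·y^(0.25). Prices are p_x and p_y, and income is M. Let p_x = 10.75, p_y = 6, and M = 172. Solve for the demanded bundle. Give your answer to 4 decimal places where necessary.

x* = 9.9093, y* = 10.9124

MU_x ∝ 5·x^(-0.75), MU_y ∝ 3·y^(-0.75), so MRS = (5/3)·(y/x)^(0.75) = p_x/p_y.
Solve for the ratio: y/x = [(3/5)·p_x/p_y]^(4/3).
Substitute y = (y/x)·x into the budget: x* = M/(p_x + p_y·(y/x)).
Numerically y/x = 1.10123, so x* = 172/(10.75 + 6·1.10123) = 9.9093 and y* = 1.10123·9.9093 = 10.9124.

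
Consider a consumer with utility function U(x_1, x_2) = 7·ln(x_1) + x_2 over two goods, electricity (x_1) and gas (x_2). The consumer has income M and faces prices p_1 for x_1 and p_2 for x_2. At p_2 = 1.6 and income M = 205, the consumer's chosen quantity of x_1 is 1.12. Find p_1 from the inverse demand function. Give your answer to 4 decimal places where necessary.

p_1 = 10

MU_x_1 = 7/x_1, MU_x_2 = 1. Tangency: 7/x_1 = p_1/p_2.
So x_1*(p_1,p_2) = 7·p_2/p_1, independent of income; and x_2* = (M − 7·p_2)/p_2.
Set x_1* = 1.12 in the demand function and solve for p_1: p_1 = 10.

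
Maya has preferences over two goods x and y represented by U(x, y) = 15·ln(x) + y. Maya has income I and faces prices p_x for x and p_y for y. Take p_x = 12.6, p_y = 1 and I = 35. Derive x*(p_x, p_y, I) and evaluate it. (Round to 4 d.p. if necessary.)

So x*(p_x,p_y) = 15·p_y/p_x, independent of income; and y* = (I − 15·p_y)/p_y.
At the given prices: x* = 15·1/12.6 = 1.1905.

x* = 1.1905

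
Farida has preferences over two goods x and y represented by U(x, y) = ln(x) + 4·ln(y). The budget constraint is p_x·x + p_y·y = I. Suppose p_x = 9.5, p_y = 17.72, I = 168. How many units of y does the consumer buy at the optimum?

y* = 7.5847

Tangency: MRS = (1/4)·y/x = p_x/p_y.
So p_y·y = 4·p_x·x; combined with the budget, a share 0.2 of income goes to x.
Demand: x*(p_x,p_y,I) = 0.2·I/p_x and y* = 0.8·I/p_y.
At p_x=9.5, p_y=17.72, I=168: y* = 0.8·168/17.72 = 7.5847.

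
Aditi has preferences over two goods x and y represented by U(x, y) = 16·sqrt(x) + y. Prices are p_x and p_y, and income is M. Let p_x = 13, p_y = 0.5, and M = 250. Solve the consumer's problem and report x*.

x* = 0.0947

MU_x = 8/√x, MU_y = 1. Tangency: 8/√x = p_x/p_y.
Thus x* = (8·p_y/p_x)² — independent of M — with the rest of income spent on y.
Plugging in: x* = (8·0.5/13)² = 0.0947.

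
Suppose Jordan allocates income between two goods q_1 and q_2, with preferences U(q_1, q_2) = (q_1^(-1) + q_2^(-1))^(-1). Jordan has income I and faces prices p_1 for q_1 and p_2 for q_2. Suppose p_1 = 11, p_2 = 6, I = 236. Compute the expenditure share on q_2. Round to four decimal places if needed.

MU_q_1 ∝ q_1^(-2), MU_q_2 ∝ q_2^(-2), so MRS = (q_2/q_1)^(2) = p_1/p_2.
Hence q_2/q_1 = (p_1/p_2)^(1/(2)), i.e. raised to the 0.5 power.
With the ratio pinned down, the budget gives q_1* = I/(p_1 + p_2·(q_2/q_1)) and q_2* = (q_2/q_1)·q_1*.
Numerically q_2/q_1 = 1.354006, so q_1* = 236/(11 + 6·1.354006) = 12.3405 and q_2* = 1.354006·12.3405 = 16.7091.
Expenditure on q_2: 6·16.7091 = 100.2546; share = 0.4248.

share on q_2 = 0.4248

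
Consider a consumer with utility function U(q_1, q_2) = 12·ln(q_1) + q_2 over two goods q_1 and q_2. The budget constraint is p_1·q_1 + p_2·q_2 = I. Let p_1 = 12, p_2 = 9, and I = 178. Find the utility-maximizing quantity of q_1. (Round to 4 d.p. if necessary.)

MU_q_1 = 12/q_1, MU_q_2 = 1. Tangency: 12/q_1 = p_1/p_2.
So q_1*(p_1,p_2) = 12·p_2/p_1, independent of income; and q_2* = (I − 12·p_2)/p_2.
At the given prices: q_1* = 12·9/12 = 9.

q_1* = 9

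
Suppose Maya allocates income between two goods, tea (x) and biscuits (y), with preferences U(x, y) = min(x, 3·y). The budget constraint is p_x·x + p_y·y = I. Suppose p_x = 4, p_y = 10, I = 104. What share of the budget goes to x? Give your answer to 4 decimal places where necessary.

share on x = 0.5455

With perfect complements, no substitution: consume in ratio x:y = 3:1.
Budget: p_x·x + p_y·(1/3)·x = I, so (3·p_x + p_y)·x = 3·I.
Demand: x*(p_x,p_y,I) = 3·I/(3·p_x + p_y), y* = I/(3·p_x + p_y).
Here 3·4 + 10 = 22, giving x* = 14.1818 and y* = 4.7273.
Expenditure on x: 4·14.1818 = 56.7273; share = 0.5455.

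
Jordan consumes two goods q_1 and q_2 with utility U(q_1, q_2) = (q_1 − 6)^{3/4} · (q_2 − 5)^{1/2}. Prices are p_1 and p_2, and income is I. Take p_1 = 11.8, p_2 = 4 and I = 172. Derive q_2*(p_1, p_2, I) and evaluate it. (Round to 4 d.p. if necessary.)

After buying the subsistence bundle (6, 5), a share 0.6 of the remaining income goes to q_1: q_1* = 6 + 0.6·(I − 6p_1 − 5p_2)/p_1.
Discretionary income = 172 − 6·11.8 − 5·4 = 81.2; q_2* = 5 + 0.4·81.2/4 = 13.12.

q_2* = 13.12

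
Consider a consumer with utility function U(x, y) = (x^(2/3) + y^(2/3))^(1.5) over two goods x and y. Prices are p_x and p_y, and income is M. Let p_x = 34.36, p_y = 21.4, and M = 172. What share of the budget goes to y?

From the CES first-order condition, (y/x)^(1/3) = p_x/p_y.
Hence y/x = (p_x/p_y)^(1/(1/3)), i.e. raised to the 3 power.
Substitute y = (y/x)·x into the budget: x* = M/(p_x + p_y·(y/x)).
Numerically y/x = 4.139217, so x* = 172/(34.36 + 21.4·4.139217) = 1.3991 and y* = 4.139217·1.3991 = 5.791.
Expenditure on y: 21.4·5.791 = 123.9281; share = 0.7205.

share on y = 0.7205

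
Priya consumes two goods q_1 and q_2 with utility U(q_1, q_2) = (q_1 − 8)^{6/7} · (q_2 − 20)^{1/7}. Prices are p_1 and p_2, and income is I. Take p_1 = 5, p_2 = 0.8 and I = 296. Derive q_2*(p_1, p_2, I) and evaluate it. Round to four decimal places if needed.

Substituting into the budget: q_1* = 8 + 6/7·(I − 8·p_1 − 20·p_2)/p_1, and q_2* = 20 + 1/7·(…)/p_2.
Discretionary income = 296 − 8·5 − 20·0.8 = 240; q_2* = 20 + 1/7·240/0.8 = 62.8571.

q_2* = 62.8571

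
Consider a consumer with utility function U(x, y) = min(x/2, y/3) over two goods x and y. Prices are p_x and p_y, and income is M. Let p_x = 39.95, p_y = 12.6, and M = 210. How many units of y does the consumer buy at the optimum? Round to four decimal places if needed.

y* = 5.3526

Leontief preferences: the optimum is at the kink where x/2 = y/3, i.e. y = (3/2)·x.
Budget: p_x·x + p_y·(3/2)·x = M, so (2·p_x + 3·p_y)·x = 2·M.
Demand: x*(p_x,p_y,M) = 2·M/(2·p_x + 3·p_y), y* = 3·M/(2·p_x + 3·p_y).
Here 2·39.95 + 3·12.6 = 117.7, giving y* = 5.3526.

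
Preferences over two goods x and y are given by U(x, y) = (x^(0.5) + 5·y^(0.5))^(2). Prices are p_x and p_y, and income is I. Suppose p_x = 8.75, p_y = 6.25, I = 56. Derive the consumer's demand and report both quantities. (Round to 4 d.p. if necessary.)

x* = 0.1778, y* = 8.7111

MU_x ∝ x^(-0.5), MU_y ∝ 5·y^(-0.5), so MRS = (1/5)·(y/x)^(0.5) = p_x/p_y.
Hence y/x = (5·p_x/p_y)^(1/(0.5)), i.e. raised to the 2 power.
Substitute y = (y/x)·x into the budget: x* = I/(p_x + p_y·(y/x)).
Numerically y/x = 49, so x* = 56/(8.75 + 6.25·49) = 0.1778 and y* = 49·0.1778 = 8.7111.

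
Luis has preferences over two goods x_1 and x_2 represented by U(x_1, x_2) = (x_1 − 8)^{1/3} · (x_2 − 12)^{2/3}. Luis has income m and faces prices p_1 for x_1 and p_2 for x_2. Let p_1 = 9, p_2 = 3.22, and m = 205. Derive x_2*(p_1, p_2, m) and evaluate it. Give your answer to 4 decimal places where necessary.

x_2* = 31.5362

Let x_1' = x_1−8, x_2' = x_2−12. MRS = (1/2)·x_2'/x_1' = p_1/p_2.
Substituting into the budget: x_1* = 8 + 1/3·(m − 8·p_1 − 12·p_2)/p_1, and x_2* = 12 + 2/3·(…)/p_2.
Discretionary income = 205 − 8·9 − 12·3.22 = 94.36; x_2* = 12 + 2/3·94.36/3.22 = 31.5362.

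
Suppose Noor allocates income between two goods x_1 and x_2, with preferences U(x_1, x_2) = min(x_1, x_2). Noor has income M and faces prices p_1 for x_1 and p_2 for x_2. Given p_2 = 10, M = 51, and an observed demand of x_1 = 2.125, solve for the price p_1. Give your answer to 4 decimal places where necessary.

Leontief preferences: the optimum is at the kink where x_1/1 = x_2/1, i.e. x_2 = x_1.
Budget: p_1·x_1 + p_2·x_1 = M, so (p_1 + p_2)·x_1 = M.
Demand: x_1*(p_1,p_2,M) = M/(p_1 + p_2), x_2* = M/(p_1 + p_2).
Set x_1* = 2.125 in the demand function and solve for p_1: p_1 = 14.

p_1 = 14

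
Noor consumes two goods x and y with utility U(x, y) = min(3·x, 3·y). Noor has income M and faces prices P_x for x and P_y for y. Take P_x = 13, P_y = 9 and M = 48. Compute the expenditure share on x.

share on x = 0.5909

Leontief preferences: the optimum is at the kink where x/3 = y/3, i.e. y = x.
Budget: P_x·x + P_y·x = M, so (3·P_x + 3·P_y)·x = 3·M.
Demand: x*(P_x,P_y,M) = 3·M/(3·P_x + 3·P_y), y* = 3·M/(3·P_x + 3·P_y).
Here 3·13 + 3·9 = 66, giving x* = 2.1818 and y* = 2.1818.
Expenditure on x: 13·2.1818 = 28.3636; share = 0.5909.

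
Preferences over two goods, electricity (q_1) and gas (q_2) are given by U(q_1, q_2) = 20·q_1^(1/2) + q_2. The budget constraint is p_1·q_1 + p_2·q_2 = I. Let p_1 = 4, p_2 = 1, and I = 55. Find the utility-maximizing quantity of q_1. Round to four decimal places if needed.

q_1* = 6.25

Utility is quasi-linear in q_2; the FOC for q_1 is 10/√q_1 = p_1/p_2.
Thus q_1* = (10·p_2/p_1)² — independent of I — with the rest of income spent on q_2.
Plugging in: q_1* = (10·1/4)² = 6.25.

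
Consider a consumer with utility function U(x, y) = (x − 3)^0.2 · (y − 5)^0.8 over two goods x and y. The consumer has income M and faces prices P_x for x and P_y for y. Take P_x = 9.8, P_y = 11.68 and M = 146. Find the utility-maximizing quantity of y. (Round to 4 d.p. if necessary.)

MRS = (1/4)·(y−5)/(x−3). Tangency with P_x/P_y gives y−5 = 4·(P_x/P_y)·(x−3).
After buying the subsistence bundle (3, 5), a share 0.2 of the remaining income goes to x: x* = 3 + 0.2·(M − 3P_x − 5P_y)/P_x.
Discretionary income = 146 − 3·9.8 − 5·11.68 = 58.2; y* = 5 + 0.8·58.2/11.68 = 8.9863.

y* = 8.9863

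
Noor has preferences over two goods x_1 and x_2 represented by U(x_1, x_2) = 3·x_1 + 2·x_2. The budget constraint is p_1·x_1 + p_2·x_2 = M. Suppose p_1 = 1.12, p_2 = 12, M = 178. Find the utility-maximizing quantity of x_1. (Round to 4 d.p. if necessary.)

x_1 gives more utility per dollar, so spend all income on x_1: x_1* = M/p_1, x_2* = 0.
Numerically: x_1* = 158.9286, x_2* = 0.

x_1* = 158.9286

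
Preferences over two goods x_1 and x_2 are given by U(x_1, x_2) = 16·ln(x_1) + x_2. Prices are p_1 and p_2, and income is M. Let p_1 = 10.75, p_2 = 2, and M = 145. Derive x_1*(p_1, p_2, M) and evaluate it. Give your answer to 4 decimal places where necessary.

x_1* = 2.9767

Set MRS = p_1/p_2: (16/x_1)/1 = p_1/p_2.
So x_1*(p_1,p_2) = 16·p_2/p_1, independent of income; and x_2* = (M − 16·p_2)/p_2.
At the given prices: x_1* = 16·2/10.75 = 2.9767.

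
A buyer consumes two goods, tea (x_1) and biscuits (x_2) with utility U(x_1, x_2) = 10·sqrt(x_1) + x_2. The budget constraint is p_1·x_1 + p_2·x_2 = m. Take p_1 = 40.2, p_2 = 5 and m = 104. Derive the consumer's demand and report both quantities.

Set MRS = p_1/p_2: 5·x_1^(−1/2) = p_1/p_2.
Solve: √x_1 = 5·p_2/p_1, so x_1*(p_1,p_2) = (5·p_2/p_1)², and x_2* = (m − p_1·x_1*)/p_2.
Plugging in: x_1* = (5·5/40.2)² = 0.3867, x_2* = 17.6905.

x_1* = 0.3867, x_2* = 17.6905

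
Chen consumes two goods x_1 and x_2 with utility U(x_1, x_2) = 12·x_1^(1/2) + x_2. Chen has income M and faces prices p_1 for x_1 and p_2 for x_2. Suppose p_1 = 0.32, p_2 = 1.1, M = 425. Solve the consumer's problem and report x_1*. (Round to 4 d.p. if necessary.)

Set MRS = p_1/p_2: 6·x_1^(−1/2) = p_1/p_2.
Thus x_1* = (6·p_2/p_1)² — independent of M — with the rest of income spent on x_2.
Plugging in: x_1* = (6·1.1/0.32)² = 425.3906.

x_1* = 425.3906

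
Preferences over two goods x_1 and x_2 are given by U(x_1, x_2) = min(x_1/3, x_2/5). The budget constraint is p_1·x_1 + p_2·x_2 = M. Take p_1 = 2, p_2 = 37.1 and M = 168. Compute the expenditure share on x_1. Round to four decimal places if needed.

share on x_1 = 0.0313

With perfect complements, no substitution: consume in ratio x_1:x_2 = 3:5.
Budget: p_1·x_1 + p_2·(5/3)·x_1 = M, so (3·p_1 + 5·p_2)·x_1 = 3·M.
Demand: x_1*(p_1,p_2,M) = 3·M/(3·p_1 + 5·p_2), x_2* = 5·M/(3·p_1 + 5·p_2).
Here 3·2 + 5·37.1 = 191.5, giving x_1* = 2.6319 and x_2* = 4.3864.
Expenditure on x_1: 2·2.6319 = 5.2637; share = 0.0313.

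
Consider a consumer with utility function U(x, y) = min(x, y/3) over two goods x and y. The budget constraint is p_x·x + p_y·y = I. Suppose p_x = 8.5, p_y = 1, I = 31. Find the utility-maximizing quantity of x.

Leontief preferences: the optimum is at the kink where x/1 = y/3, i.e. y = 3·x.
Budget: p_x·x + p_y·3·x = I, so (p_x + 3·p_y)·x = I.
Demand: x*(p_x,p_y,I) = I/(p_x + 3·p_y), y* = 3·I/(p_x + 3·p_y).
Here 8.5 + 3·1 = 11.5, giving x* = 2.6957.

x* = 2.6957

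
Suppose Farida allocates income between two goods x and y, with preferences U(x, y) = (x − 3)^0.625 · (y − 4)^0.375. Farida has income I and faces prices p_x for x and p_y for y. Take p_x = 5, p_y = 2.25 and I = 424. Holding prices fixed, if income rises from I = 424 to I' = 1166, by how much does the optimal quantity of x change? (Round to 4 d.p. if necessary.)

Δx* = 92.75

Let x' = x−3, y' = y−4. MRS = (5/3)·y'/x' = p_x/p_y.
After buying the subsistence bundle (3, 4), a share 0.625 of the remaining income goes to x: x* = 3 + 0.625·(I − 3p_x − 4p_y)/p_x.
Discretionary income = 424 − 3·5 − 4·2.25 = 400; x* = 3 + 0.625·400/5 = 53.
At I' = 1166: x* = 145.75. Change: 145.75 − 53 = 92.75.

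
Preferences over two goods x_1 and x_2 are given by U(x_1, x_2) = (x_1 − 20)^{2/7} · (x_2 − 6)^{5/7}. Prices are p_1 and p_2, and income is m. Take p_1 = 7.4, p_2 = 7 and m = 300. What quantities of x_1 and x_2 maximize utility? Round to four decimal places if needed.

x_1* = 24.2471, x_2* = 17.2245

After buying the subsistence bundle (20, 6), a share 2/7 of the remaining income goes to x_1: x_1* = 20 + 2/7·(m − 20p_1 − 6p_2)/p_1.
Discretionary income = 300 − 20·7.4 − 6·7 = 110; x_1* = 20 + 2/7·110/7.4 = 24.2471; x_2* = 6 + 5/7·110/7 = 17.2245.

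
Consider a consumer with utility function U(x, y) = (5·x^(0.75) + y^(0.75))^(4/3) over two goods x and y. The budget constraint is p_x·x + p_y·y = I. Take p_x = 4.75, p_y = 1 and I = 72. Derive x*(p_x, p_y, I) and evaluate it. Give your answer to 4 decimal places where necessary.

x* = 12.9392

From the CES first-order condition, 5·(y/x)^(0.25) = p_x/p_y.
Solve for the ratio: y/x = [(1/5)·p_x/p_y]^(4).
Substitute y = (y/x)·x into the budget: x* = I/(p_x + p_y·(y/x)).
Numerically y/x = 0.814506, so x* = 72/(4.75 + 1·0.814506) = 12.9392.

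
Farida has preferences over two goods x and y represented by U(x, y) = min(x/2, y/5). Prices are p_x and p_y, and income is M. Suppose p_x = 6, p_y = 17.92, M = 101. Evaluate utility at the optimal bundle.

V = 0.9941

Demand: x*(p_x,p_y,M) = 2·M/(2·p_x + 5·p_y), y* = 5·M/(2·p_x + 5·p_y).
Here 2·6 + 5·17.92 = 101.6, giving x* = 1.9882 and y* = 4.9705.
Utility at the optimum: U(1.9882, 4.9705) = 0.9941.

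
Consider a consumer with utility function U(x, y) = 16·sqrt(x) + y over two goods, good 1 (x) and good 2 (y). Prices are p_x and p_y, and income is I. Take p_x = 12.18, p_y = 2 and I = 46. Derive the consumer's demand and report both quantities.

Utility is quasi-linear in y; the FOC for x is 8/√x = p_x/p_y.
Thus x* = (8·p_y/p_x)² — independent of I — with the rest of income spent on y.
Plugging in: x* = (8·2/12.18)² = 1.7256, y* = 12.491.

x* = 1.7256, y* = 12.491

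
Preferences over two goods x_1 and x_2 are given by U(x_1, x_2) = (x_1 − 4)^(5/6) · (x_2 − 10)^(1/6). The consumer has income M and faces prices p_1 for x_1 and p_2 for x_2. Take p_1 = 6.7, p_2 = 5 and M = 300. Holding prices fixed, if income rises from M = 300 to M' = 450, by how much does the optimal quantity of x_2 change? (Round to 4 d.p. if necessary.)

After buying the subsistence bundle (4, 10), a share 5/6 of the remaining income goes to x_1: x_1* = 4 + 5/6·(M − 4p_1 − 10p_2)/p_1.
Discretionary income = 300 − 4·6.7 − 10·5 = 223.2; x_2* = 10 + 1/6·223.2/5 = 17.44.
At M' = 450: x_2* = 22.44. Change: 22.44 − 17.44 = 5.

Δx_2* = 5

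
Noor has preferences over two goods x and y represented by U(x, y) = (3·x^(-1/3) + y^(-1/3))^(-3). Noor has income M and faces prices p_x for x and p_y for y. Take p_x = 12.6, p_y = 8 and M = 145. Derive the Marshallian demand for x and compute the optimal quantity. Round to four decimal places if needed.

x* = 8.2696

Substitute y = (y/x)·x into the budget: x* = M/(p_x + p_y·(y/x)).
Numerically y/x = 0.616765, so x* = 145/(12.6 + 8·0.616765) = 8.2696.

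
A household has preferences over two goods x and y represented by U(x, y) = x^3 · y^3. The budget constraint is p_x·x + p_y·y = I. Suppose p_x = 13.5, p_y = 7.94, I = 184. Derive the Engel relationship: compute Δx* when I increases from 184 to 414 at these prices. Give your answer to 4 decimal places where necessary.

Δx* = 8.5185

Tangency: MRS = y/x = p_x/p_y.
So 3·p_y·y = 3·p_x·x; combined with the budget, a share 0.5 of income goes to x.
Demand: x*(p_x,p_y,I) = 0.5·I/p_x and y* = 0.5·I/p_y.
At p_x=13.5, p_y=7.94, I=184: x* = 0.5·184/13.5 = 6.8148.
At I' = 414: x* = 15.3333. Change: 15.3333 − 6.8148 = 8.5185.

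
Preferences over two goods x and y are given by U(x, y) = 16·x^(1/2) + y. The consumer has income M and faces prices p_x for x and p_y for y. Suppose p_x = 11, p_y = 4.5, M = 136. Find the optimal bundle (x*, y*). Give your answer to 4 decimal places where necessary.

Set MRS = p_x/p_y: 8·x^(−1/2) = p_x/p_y.
Solve: √x = 8·p_y/p_x, so x*(p_x,p_y) = (8·p_y/p_x)², and y* = (M − p_x·x*)/p_y.
Plugging in: x* = (8·4.5/11)² = 10.7107, y* = 4.0404.

x* = 10.7107, y* = 4.0404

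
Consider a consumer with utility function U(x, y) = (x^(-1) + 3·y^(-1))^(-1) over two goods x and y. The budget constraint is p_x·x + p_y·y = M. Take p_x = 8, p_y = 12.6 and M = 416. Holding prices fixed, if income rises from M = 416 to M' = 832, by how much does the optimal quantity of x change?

MU_x ∝ x^(-2), MU_y ∝ 3·y^(-2), so MRS = (1/3)·(y/x)^(2) = p_x/p_y.
Hence y/x = (3·p_x/p_y)^(1/(2)), i.e. raised to the 0.5 power.
Substitute y = (y/x)·x into the budget: x* = M/(p_x + p_y·(y/x)).
Numerically y/x = 1.380131, so x* = 416/(8 + 12.6·1.380131) = 16.3846.
At M' = 832: x* = 32.7693. Change: 32.7693 − 16.3846 = 16.3846.

Δx* = 16.3846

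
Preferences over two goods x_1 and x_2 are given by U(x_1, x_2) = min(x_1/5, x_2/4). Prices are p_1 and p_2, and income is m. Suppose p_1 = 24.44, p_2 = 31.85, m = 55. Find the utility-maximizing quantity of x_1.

Demand: x_1*(p_1,p_2,m) = 5·m/(5·p_1 + 4·p_2), x_2* = 4·m/(5·p_1 + 4·p_2).
Here 5·24.44 + 4·31.85 = 249.6, giving x_1* = 1.1018.

x_1* = 1.1018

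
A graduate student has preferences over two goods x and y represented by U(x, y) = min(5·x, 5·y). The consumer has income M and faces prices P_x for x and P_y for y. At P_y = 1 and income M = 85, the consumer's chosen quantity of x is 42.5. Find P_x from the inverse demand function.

Leontief preferences: the optimum is at the kink where x/5 = y/5, i.e. y = x.
Budget: P_x·x + P_y·x = M, so (5·P_x + 5·P_y)·x = 5·M.
Demand: x*(P_x,P_y,M) = 5·M/(5·P_x + 5·P_y), y* = 5·M/(5·P_x + 5·P_y).
Set x* = 42.5 in the demand function and solve for P_x: P_x = 1.

P_x = 1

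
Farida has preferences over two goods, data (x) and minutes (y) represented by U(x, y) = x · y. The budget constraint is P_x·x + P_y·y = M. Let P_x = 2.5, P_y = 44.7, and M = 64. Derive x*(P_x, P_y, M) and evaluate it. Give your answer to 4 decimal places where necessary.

x* = 12.8

Tangency: MRS = y/x = P_x/P_y.
So P_y·y = P_x·x; combined with the budget, a share 0.5 of income goes to x.
Demand: x*(P_x,P_y,M) = 0.5·M/P_x and y* = 0.5·M/P_y.
At P_x=2.5, P_y=44.7, M=64: x* = 0.5·64/2.5 = 12.8.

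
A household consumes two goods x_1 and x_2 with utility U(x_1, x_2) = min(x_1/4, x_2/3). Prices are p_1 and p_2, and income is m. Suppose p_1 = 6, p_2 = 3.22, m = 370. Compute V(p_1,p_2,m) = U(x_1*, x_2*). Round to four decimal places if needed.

With perfect complements, no substitution: consume in ratio x_1:x_2 = 4:3.
Budget: p_1·x_1 + p_2·(3/4)·x_1 = m, so (4·p_1 + 3·p_2)·x_1 = 4·m.
Demand: x_1*(p_1,p_2,m) = 4·m/(4·p_1 + 3·p_2), x_2* = 3·m/(4·p_1 + 3·p_2).
Here 4·6 + 3·3.22 = 33.66, giving x_1* = 43.9691 and x_2* = 32.9768.
Utility at the optimum: U(43.9691, 32.9768) = 10.9923.

V = 10.9923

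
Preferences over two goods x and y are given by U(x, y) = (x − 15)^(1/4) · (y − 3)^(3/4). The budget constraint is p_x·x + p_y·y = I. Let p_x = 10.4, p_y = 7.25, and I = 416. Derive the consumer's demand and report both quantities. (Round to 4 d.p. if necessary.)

Let x' = x−15, y' = y−3. MRS = (1/3)·y'/x' = p_x/p_y.
After buying the subsistence bundle (15, 3), a share 0.25 of the remaining income goes to x: x* = 15 + 0.25·(I − 15p_x − 3p_y)/p_x.
Discretionary income = 416 − 15·10.4 − 3·7.25 = 238.25; x* = 15 + 0.25·238.25/10.4 = 20.7272; y* = 3 + 0.75·238.25/7.25 = 27.6466.

x* = 20.7272, y* = 27.6466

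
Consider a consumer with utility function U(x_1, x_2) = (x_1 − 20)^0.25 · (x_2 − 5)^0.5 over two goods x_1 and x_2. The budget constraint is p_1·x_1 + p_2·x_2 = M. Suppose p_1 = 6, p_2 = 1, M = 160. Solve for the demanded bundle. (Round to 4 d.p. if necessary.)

This is Cobb-Douglas in (x_1−20, x_2−5): tangency gives 0.25·p_2·(x_2−5) = 0.5·p_1·(x_1−20).
Substituting into the budget: x_1* = 20 + 1/3·(M − 20·p_1 − 5·p_2)/p_1, and x_2* = 5 + 2/3·(…)/p_2.
Discretionary income = 160 − 20·6 − 5·1 = 35; x_1* = 20 + 1/3·35/6 = 21.9444; x_2* = 5 + 2/3·35/1 = 28.3333.

x_1* = 21.9444, x_2* = 28.3333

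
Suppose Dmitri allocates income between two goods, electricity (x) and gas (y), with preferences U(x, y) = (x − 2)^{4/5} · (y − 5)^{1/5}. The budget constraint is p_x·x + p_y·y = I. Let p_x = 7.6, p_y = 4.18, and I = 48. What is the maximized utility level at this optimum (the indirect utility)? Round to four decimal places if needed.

V = 1.0699

This is Cobb-Douglas in (x−2, y−5): tangency gives 0.8·p_y·(y−5) = 0.2·p_x·(x−2).
After buying the subsistence bundle (2, 5), a share 0.8 of the remaining income goes to x: x* = 2 + 0.8·(I − 2p_x − 5p_y)/p_x.
Discretionary income = 48 − 2·7.6 − 5·4.18 = 11.9; x* = 2 + 0.8·11.9/7.6 = 3.2526; y* = 5 + 0.2·11.9/4.18 = 5.5694.
Utility at the optimum: U(3.2526, 5.5694) = 1.0699.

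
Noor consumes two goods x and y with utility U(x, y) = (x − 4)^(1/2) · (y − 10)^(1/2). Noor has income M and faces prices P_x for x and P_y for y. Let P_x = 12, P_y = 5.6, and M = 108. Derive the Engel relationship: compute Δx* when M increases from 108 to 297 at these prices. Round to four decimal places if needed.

Δx* = 7.875

Let x' = x−4, y' = y−10. MRS = y'/x' = P_x/P_y.
Substituting into the budget: x* = 4 + 0.5·(M − 4·P_x − 10·P_y)/P_x, and y* = 10 + 0.5·(…)/P_y.
Discretionary income = 108 − 4·12 − 10·5.6 = 4; x* = 4 + 0.5·4/12 = 4.1667.
At M' = 297: x* = 12.0417. Change: 12.0417 − 4.1667 = 7.875.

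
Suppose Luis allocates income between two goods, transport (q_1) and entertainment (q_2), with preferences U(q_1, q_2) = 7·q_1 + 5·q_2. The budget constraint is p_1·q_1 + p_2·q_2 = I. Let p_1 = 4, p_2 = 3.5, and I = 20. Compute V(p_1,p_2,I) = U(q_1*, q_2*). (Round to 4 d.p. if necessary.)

Numerically: q_1* = 5, q_2* = 0.
Utility at the optimum: U(5, 0) = 35.

V = 35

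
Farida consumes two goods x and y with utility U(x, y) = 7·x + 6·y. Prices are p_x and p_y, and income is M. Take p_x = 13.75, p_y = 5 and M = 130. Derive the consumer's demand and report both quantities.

x* = 0, y* = 26

Perfect substitutes: compare marginal utility per dollar. 7/p_x vs 6/p_y → 0.5091 vs 1.2.
y gives more utility per dollar, so spend all income on y: y* = M/p_y, x* = 0.
Numerically: x* = 0, y* = 26.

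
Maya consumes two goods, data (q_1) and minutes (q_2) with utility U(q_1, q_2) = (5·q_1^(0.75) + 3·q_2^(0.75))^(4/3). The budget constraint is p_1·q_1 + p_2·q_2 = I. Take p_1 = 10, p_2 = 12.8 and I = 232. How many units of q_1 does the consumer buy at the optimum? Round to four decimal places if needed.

q_1* = 21.8497

From the CES first-order condition, (5/3)·(q_2/q_1)^(0.25) = p_1/p_2.
Hence q_2/q_1 = ((3/5)·p_1/p_2)^(1/(0.25)), i.e. raised to the 4 power.
With the ratio pinned down, the budget gives q_1* = I/(p_1 + p_2·(q_2/q_1)) and q_2* = (q_2/q_1)·q_1*.
Numerically q_2/q_1 = 0.04828, so q_1* = 232/(10 + 12.8·0.04828) = 21.8497.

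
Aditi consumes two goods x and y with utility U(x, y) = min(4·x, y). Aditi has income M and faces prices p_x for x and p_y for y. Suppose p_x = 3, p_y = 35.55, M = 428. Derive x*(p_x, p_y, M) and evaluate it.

With perfect complements, no substitution: consume in ratio x:y = 1:4.
Budget: p_x·x + p_y·4·x = M, so (p_x + 4·p_y)·x = M.
Demand: x*(p_x,p_y,M) = M/(p_x + 4·p_y), y* = 4·M/(p_x + 4·p_y).
Here 3 + 4·35.55 = 145.2, giving x* = 2.9477.

x* = 2.9477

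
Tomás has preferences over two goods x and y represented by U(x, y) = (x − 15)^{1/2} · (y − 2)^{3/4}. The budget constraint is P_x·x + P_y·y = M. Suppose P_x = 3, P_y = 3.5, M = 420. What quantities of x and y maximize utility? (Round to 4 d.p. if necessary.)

x* = 64.0667, y* = 65.0857

MRS = (2/3)·(y−2)/(x−15). Tangency with P_x/P_y gives y−2 = (3/2)·(P_x/P_y)·(x−15).
After buying the subsistence bundle (15, 2), a share 0.4 of the remaining income goes to x: x* = 15 + 0.4·(M − 15P_x − 2P_y)/P_x.
Discretionary income = 420 − 15·3 − 2·3.5 = 368; x* = 15 + 0.4·368/3 = 64.0667; y* = 2 + 0.6·368/3.5 = 65.0857.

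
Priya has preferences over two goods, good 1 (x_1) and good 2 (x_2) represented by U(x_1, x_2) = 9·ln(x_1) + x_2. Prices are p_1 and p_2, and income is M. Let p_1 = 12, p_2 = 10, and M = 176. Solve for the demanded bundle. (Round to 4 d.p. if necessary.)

x_1* = 7.5, x_2* = 8.6

Set MRS = p_1/p_2: (9/x_1)/1 = p_1/p_2.
So x_1*(p_1,p_2) = 9·p_2/p_1, independent of income; and x_2* = (M − 9·p_2)/p_2.
At the given prices: x_1* = 9·10/12 = 7.5, and x_2* = 8.6.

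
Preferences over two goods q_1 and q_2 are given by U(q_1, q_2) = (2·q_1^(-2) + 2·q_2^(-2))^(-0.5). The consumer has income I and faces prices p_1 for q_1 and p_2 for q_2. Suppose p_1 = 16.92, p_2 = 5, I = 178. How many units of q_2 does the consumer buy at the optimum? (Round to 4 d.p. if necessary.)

MU_q_1 ∝ 2·q_1^(-3), MU_q_2 ∝ 2·q_2^(-3), so MRS = (q_2/q_1)^(3) = p_1/p_2.
Hence q_2/q_1 = (p_1/p_2)^(1/(3)), i.e. raised to the 1/3 power.
Substitute q_2 = (q_2/q_1)·q_1 into the budget: q_1* = I/(p_1 + p_2·(q_2/q_1)).
Numerically q_2/q_1 = 1.501332, so q_1* = 178/(16.92 + 5·1.501332) = 7.2871 and q_2* = 1.501332·7.2871 = 10.9404.

q_2* = 10.9404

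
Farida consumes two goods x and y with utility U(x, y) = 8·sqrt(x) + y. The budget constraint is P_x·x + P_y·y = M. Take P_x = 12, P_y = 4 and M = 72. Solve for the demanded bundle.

Set MRS = P_x/P_y: 4·x^(−1/2) = P_x/P_y.
Solve: √x = 4·P_y/P_x, so x*(P_x,P_y) = (4·P_y/P_x)², and y* = (M − P_x·x*)/P_y.
Plugging in: x* = (4·4/12)² = 1.7778, y* = 12.6667.

x* = 1.7778, y* = 12.6667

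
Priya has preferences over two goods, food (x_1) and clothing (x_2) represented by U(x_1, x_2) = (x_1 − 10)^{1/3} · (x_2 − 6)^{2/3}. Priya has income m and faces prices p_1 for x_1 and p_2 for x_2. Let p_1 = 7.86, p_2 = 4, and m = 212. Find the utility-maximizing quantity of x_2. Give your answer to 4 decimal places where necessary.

x_2* = 24.2333

Let x_1' = x_1−10, x_2' = x_2−6. MRS = (1/2)·x_2'/x_1' = p_1/p_2.
Substituting into the budget: x_1* = 10 + 1/3·(m − 10·p_1 − 6·p_2)/p_1, and x_2* = 6 + 2/3·(…)/p_2.
Discretionary income = 212 − 10·7.86 − 6·4 = 109.4; x_2* = 6 + 2/3·109.4/4 = 24.2333.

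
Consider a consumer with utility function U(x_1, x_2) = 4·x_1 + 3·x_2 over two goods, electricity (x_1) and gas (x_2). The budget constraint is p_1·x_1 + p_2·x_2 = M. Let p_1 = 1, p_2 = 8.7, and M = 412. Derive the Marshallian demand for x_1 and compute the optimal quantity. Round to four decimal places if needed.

Numerically: x_1* = 412, x_2* = 0.

x_1* = 412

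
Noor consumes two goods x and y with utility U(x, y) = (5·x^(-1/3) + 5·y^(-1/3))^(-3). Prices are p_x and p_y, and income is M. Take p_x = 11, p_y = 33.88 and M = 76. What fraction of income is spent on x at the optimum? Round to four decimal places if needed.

MU_x ∝ 5·x^(-4/3), MU_y ∝ 5·y^(-4/3), so MRS = (y/x)^(4/3) = p_x/p_y.
Solve for the ratio: y/x = [p_x/p_y]^(0.75).
Substitute y = (y/x)·x into the budget: x* = M/(p_x + p_y·(y/x)).
Numerically y/x = 0.430117, so x* = 76/(11 + 33.88·0.430117) = 2.972 and y* = 0.430117·2.972 = 1.2783.
Expenditure on x: 11·2.972 = 32.6915; share = 0.4302.

share on x = 0.4302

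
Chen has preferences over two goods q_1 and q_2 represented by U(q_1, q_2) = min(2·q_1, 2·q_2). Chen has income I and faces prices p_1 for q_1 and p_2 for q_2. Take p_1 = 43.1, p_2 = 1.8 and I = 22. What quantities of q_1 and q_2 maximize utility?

With perfect complements, no substitution: consume in ratio q_1:q_2 = 2:2.
Budget: p_1·q_1 + p_2·q_1 = I, so (2·p_1 + 2·p_2)·q_1 = 2·I.
Demand: q_1*(p_1,p_2,I) = 2·I/(2·p_1 + 2·p_2), q_2* = 2·I/(2·p_1 + 2·p_2).
Here 2·43.1 + 2·1.8 = 89.8, giving q_1* = 0.49 and q_2* = 0.49.

q_1* = 0.49, q_2* = 0.49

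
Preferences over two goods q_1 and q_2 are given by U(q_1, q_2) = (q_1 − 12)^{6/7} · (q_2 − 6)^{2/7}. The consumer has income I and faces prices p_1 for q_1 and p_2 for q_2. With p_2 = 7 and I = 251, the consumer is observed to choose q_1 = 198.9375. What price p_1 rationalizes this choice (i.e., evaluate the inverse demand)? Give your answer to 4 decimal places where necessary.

p_1 = 0.8

Let q_1' = q_1−12, q_2' = q_2−6. MRS = 3·q_2'/q_1' = p_1/p_2.
Substituting into the budget: q_1* = 12 + 0.75·(I − 12·p_1 − 6·p_2)/p_1, and q_2* = 6 + 0.25·(…)/p_2.
Set q_1* = 198.9375 in the demand function and solve for p_1: p_1 = 0.8.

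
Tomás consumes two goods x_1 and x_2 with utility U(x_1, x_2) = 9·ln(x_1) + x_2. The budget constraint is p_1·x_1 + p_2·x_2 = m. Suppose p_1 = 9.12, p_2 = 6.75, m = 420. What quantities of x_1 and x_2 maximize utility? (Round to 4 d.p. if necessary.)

Set MRS = p_1/p_2: (9/x_1)/1 = p_1/p_2.
So x_1*(p_1,p_2) = 9·p_2/p_1, independent of income; and x_2* = (m − 9·p_2)/p_2.
At the given prices: x_1* = 9·6.75/9.12 = 6.6612, and x_2* = 53.2222.

x_1* = 6.6612, x_2* = 53.2222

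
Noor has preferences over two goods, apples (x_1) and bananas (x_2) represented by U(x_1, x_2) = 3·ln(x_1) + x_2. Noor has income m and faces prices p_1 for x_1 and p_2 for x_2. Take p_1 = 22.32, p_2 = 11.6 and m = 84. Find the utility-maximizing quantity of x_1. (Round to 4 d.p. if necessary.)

Set MRS = p_1/p_2: (3/x_1)/1 = p_1/p_2.
So x_1*(p_1,p_2) = 3·p_2/p_1, independent of income; and x_2* = (m − 3·p_2)/p_2.
At the given prices: x_1* = 3·11.6/22.32 = 1.5591.

x_1* = 1.5591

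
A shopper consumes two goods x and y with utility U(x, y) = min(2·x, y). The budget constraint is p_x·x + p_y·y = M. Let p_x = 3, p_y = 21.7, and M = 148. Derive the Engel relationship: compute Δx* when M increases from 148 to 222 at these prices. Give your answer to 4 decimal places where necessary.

Leontief preferences: the optimum is at the kink where x/1 = y/2, i.e. y = 2·x.
Budget: p_x·x + p_y·2·x = M, so (p_x + 2·p_y)·x = M.
Demand: x*(p_x,p_y,M) = M/(p_x + 2·p_y), y* = 2·M/(p_x + 2·p_y).
Here 3 + 2·21.7 = 46.4, giving x* = 3.1897.
At M' = 222: x* = 4.7845. Change: 4.7845 − 3.1897 = 1.5948.

Δx* = 1.5948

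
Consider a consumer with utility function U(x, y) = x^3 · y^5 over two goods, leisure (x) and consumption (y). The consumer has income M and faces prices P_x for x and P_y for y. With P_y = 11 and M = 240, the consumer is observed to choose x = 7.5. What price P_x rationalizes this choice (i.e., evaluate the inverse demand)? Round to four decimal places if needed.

MU_x/MU_y = (3·y)/(5·x); tangency sets this equal to P_x/P_y.
Rearranging, P_y·y = (5/3)·P_x·x. Substituting into the budget gives P_x·x·(1 + (5/3)) = M.
Demand: x*(P_x,P_y,M) = 0.375·M/P_x and y* = 0.625·M/P_y.
Set x* = 7.5 in the demand function and solve for P_x: P_x = 12.

P_x = 12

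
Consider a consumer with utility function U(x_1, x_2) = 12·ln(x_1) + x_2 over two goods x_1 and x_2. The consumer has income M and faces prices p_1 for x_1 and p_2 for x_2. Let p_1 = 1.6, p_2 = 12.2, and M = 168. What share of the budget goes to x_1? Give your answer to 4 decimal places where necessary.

share on x_1 = 0.8714

Set MRS = p_1/p_2: (12/x_1)/1 = p_1/p_2.
So x_1*(p_1,p_2) = 12·p_2/p_1, independent of income; and x_2* = (M − 12·p_2)/p_2.
At the given prices: x_1* = 12·12.2/1.6 = 91.5, and x_2* = 1.7705.
Expenditure on x_1: 1.6·91.5 = 146.4; share = 0.8714.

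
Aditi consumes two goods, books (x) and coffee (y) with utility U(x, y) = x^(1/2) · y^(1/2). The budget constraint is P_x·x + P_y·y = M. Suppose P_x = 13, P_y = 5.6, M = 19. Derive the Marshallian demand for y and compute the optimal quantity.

The MRS is y/x. Set MRS = P_x/P_y.
Rearranging, P_y·y = P_x·x. Substituting into the budget gives P_x·x·(1 + 1) = M.
Demand: x*(P_x,P_y,M) = 0.5·M/P_x and y* = 0.5·M/P_y.
At P_x=13, P_y=5.6, M=19: y* = 0.5·19/5.6 = 1.6964.

y* = 1.6964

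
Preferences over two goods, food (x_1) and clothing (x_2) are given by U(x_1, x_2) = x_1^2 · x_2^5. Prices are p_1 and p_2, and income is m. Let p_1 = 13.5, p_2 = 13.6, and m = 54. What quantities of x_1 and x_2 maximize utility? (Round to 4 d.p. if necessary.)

x_1* = 1.1429, x_2* = 2.8361

The MRS is (2/5)·x_2/x_1. Set MRS = p_1/p_2.
So 2·p_2·x_2 = 5·p_1·x_1; combined with the budget, a share 2/7 of income goes to x_1.
Demand: x_1*(p_1,p_2,m) = 2/7·m/p_1 and x_2* = 5/7·m/p_2.
At p_1=13.5, p_2=13.6, m=54: x_1* = 2/7·54/13.5 = 1.1429, x_2* = 2.8361.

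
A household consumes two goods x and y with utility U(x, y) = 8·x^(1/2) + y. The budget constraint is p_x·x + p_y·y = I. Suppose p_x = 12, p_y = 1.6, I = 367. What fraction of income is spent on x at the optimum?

Set MRS = p_x/p_y: 4·x^(−1/2) = p_x/p_y.
Thus x* = (4·p_y/p_x)² — independent of I — with the rest of income spent on y.
Plugging in: x* = (4·1.6/12)² = 0.2844, y* = 227.2417.
Expenditure on x: 12·0.2844 = 3.4133; share = 0.0093.

share on x = 0.0093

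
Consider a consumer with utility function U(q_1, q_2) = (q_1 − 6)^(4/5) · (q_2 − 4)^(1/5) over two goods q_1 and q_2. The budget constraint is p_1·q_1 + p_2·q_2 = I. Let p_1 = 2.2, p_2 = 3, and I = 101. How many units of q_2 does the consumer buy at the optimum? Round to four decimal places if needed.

q_2* = 9.0533

Let q_1' = q_1−6, q_2' = q_2−4. MRS = 4·q_2'/q_1' = p_1/p_2.
After buying the subsistence bundle (6, 4), a share 0.8 of the remaining income goes to q_1: q_1* = 6 + 0.8·(I − 6p_1 − 4p_2)/p_1.
Discretionary income = 101 − 6·2.2 − 4·3 = 75.8; q_2* = 4 + 0.2·75.8/3 = 9.0533.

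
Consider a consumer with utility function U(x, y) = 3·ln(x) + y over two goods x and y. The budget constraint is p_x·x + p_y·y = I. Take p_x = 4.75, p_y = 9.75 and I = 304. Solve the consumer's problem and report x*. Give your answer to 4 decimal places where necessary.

MU_x = 3/x, MU_y = 1. Tangency: 3/x = p_x/p_y.
So x*(p_x,p_y) = 3·p_y/p_x, independent of income; and y* = (I − 3·p_y)/p_y.
At the given prices: x* = 3·9.75/4.75 = 6.1579.

x* = 6.1579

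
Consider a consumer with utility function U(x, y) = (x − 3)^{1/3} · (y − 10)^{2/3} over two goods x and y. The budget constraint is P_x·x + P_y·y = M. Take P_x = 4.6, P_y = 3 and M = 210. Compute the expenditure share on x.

Substituting into the budget: x* = 3 + 1/3·(M − 3·P_x − 10·P_y)/P_x, and y* = 10 + 2/3·(…)/P_y.
Discretionary income = 210 − 3·4.6 − 10·3 = 166.2; x* = 3 + 1/3·166.2/4.6 = 15.0435; y* = 10 + 2/3·166.2/3 = 46.9333.
Expenditure on x: 4.6·15.0435 = 69.2; share = 0.3295.

share on x = 0.3295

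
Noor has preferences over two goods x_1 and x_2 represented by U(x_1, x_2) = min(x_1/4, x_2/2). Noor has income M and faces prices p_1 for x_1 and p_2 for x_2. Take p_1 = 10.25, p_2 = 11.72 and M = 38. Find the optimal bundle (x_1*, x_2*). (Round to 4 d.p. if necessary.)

x_1* = 2.3588, x_2* = 1.1794

With perfect complements, no substitution: consume in ratio x_1:x_2 = 4:2.
Budget: p_1·x_1 + p_2·(1/2)·x_1 = M, so (4·p_1 + 2·p_2)·x_1 = 4·M.
Demand: x_1*(p_1,p_2,M) = 4·M/(4·p_1 + 2·p_2), x_2* = 2·M/(4·p_1 + 2·p_2).
Here 4·10.25 + 2·11.72 = 64.44, giving x_1* = 2.3588 and x_2* = 1.1794.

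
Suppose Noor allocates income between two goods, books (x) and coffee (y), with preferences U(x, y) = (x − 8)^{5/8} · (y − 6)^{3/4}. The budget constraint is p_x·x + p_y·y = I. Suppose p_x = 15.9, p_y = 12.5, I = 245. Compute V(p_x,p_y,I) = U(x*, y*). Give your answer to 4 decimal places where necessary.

V = 1.8123

This is Cobb-Douglas in (x−8, y−6): tangency gives 0.625·p_y·(y−6) = 0.75·p_x·(x−8).
After buying the subsistence bundle (8, 6), a share 5/11 of the remaining income goes to x: x* = 8 + 5/11·(I − 8p_x − 6p_y)/p_x.
Discretionary income = 245 − 8·15.9 − 6·12.5 = 42.8; x* = 8 + 5/11·42.8/15.9 = 9.2236; y* = 6 + 6/11·42.8/12.5 = 7.8676.
Utility at the optimum: U(9.2236, 7.8676) = 1.8123.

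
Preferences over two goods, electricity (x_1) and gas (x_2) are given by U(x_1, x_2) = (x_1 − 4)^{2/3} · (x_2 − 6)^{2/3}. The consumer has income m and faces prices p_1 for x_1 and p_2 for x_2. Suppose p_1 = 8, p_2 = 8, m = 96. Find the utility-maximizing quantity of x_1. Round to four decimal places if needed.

Let x_1' = x_1−4, x_2' = x_2−6. MRS = x_2'/x_1' = p_1/p_2.
After buying the subsistence bundle (4, 6), a share 0.5 of the remaining income goes to x_1: x_1* = 4 + 0.5·(m − 4p_1 − 6p_2)/p_1.
Discretionary income = 96 − 4·8 − 6·8 = 16; x_1* = 4 + 0.5·16/8 = 5.

x_1* = 5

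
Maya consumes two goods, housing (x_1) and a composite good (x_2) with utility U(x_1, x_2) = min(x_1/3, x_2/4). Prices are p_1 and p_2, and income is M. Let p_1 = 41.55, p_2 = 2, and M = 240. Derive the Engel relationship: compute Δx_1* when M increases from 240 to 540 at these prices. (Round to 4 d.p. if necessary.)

Δx_1* = 6.7848

Leontief preferences: the optimum is at the kink where x_1/3 = x_2/4, i.e. x_2 = (4/3)·x_1.
Budget: p_1·x_1 + p_2·(4/3)·x_1 = M, so (3·p_1 + 4·p_2)·x_1 = 3·M.
Demand: x_1*(p_1,p_2,M) = 3·M/(3·p_1 + 4·p_2), x_2* = 4·M/(3·p_1 + 4·p_2).
Here 3·41.55 + 4·2 = 132.65, giving x_1* = 5.4278.
At M' = 540: x_1* = 12.2126. Change: 12.2126 − 5.4278 = 6.7848.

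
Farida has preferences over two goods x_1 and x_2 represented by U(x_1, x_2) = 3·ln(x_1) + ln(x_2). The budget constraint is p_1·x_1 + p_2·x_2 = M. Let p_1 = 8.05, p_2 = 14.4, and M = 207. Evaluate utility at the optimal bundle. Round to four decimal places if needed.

V = 10.1573

The MRS is 3·x_2/x_1. Set MRS = p_1/p_2.
So 3·p_2·x_2 = p_1·x_1; combined with the budget, a share 0.75 of income goes to x_1.
Demand: x_1*(p_1,p_2,M) = 0.75·M/p_1 and x_2* = 0.25·M/p_2.
At p_1=8.05, p_2=14.4, M=207: x_1* = 0.75·207/8.05 = 19.2857, x_2* = 3.5938.
Utility at the optimum: U(19.2857, 3.5938) = 10.1573.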